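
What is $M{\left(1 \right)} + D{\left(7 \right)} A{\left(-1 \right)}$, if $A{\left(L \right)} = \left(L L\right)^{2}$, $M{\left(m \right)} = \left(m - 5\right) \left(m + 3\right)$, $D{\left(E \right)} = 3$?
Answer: $-13$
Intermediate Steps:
$M{\left(m \right)} = \left(-5 + m\right) \left(3 + m\right)$
$A{\left(L \right)} = L^{4}$ ($A{\left(L \right)} = \left(L^{2}\right)^{2} = L^{4}$)
$M{\left(1 \right)} + D{\left(7 \right)} A{\left(-1 \right)} = \left(-15 + 1^{2} - 2\right) + 3 \left(-1\right)^{4} = \left(-15 + 1 - 2\right) + 3 \cdot 1 = -16 + 3 = -13$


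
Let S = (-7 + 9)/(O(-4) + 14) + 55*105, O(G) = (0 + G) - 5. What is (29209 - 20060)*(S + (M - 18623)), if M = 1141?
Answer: -535518417/5 ≈ -1.0710e+8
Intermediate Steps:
O(G) = -5 + G (O(G) = G - 5 = -5 + G)
S = 28877/5 (S = (-7 + 9)/((-5 - 4) + 14) + 55*105 = 2/(-9 + 14) + 5775 = 2/5 + 5775 = 28877/5 ≈ 5775.4)
(29209 - 20060)*(S + (M - 18623)) = (29209 - 20060)*(28877/5 + (1141 - 18623)) = 9149*(28877/5 - 17482) = 9149*(-58533/5) = -535518417/5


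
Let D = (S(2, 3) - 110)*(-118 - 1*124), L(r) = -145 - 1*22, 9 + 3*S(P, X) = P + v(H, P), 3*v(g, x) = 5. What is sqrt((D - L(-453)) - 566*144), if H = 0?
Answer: I*sqrt(488581)/3 ≈ 233.0*I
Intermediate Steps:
v(g, x) = 5/3 (v(g, x) = (1/3)*5 = 5/3)
S(P, X) = -22/9 + P/3 (S(P, X) = -3 + (P + 5/3)/3 = -3 + (5/3 + P)/3 = -3 + (5/9 + P/3) = -22/9 + P/3)
L(r) = -167 (L(r) = -145 - 22 = -167)
D = 243452/9 (D = ((-22/9 + (1/3)*2) - 110)*(-118 - 1*124) = ((-22/9 + 2/3) - 110)*(-118 - 124) = (-16/9 - 110)*(-242) = -1006/9*(-242) = 243452/9 ≈ 27050.)
sqrt((D - L(-453)) - 566*144) = sqrt((243452/9 - 1*(-167)) - 566*144) = sqrt((243452/9 + 167) - 81504) = sqrt(244955/9 - 81504) = sqrt(-488581/9) = I*sqrt(488581)/3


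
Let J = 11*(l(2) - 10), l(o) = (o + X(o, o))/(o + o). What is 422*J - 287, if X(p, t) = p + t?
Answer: -39744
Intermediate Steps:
l(o) = 3/2 (l(o) = (o + (o + o))/(o + o) = (o + 2*o)/((2*o)) = (3*o)*(1/(2*o)) = 3/2)
J = -187/2 (J = 11*(3/2 - 10) = 11*(-17/2) = -187/2 ≈ -93.500)
422*J - 287 = 422*(-187/2) - 287 = -39457 - 287 = -39744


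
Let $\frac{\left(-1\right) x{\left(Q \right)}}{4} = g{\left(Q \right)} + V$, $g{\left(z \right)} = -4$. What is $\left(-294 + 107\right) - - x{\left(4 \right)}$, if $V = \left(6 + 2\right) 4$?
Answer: $-299$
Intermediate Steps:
$V = 32$ ($V = 8 \cdot 4 = 32$)
$x{\left(Q \right)} = -112$ ($x{\left(Q \right)} = - 4 \left(-4 + 32\right) = \left(-4\right) 28 = -112$)
$\left(-294 + 107\right) - - x{\left(4 \right)} = \left(-294 + 107\right) - 112 = -187 + \left(0 - 112\right) = -187 - 112 = -299$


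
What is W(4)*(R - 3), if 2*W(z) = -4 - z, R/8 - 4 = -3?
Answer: -20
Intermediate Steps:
R = 8 (R = 32 + 8*(-3) = 32 - 24 = 8)
W(z) = -2 - z/2 (W(z) = (-4 - z)/2 = -2 - z/2)
W(4)*(R - 3) = (-2 - ½*4)*(8 - 3) = (-2 - 2)*5 = -4*5 = -20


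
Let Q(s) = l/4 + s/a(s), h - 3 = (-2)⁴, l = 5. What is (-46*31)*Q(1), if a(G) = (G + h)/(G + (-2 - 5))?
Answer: -13547/10 ≈ -1354.7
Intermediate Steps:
h = 19 (h = 3 + (-2)⁴ = 3 + 16 = 19)
a(G) = (19 + G)/(-7 + G) (a(G) = (G + 19)/(G + (-2 - 5)) = (19 + G)/(G - 7) = (19 + G)/(-7 + G))
Q(s) = 5/4 + s*(-7 + s)/(19 + s) (Q(s) = 5/4 + s/(((19 + s)/(-7 + s))) = 5*(¼) + s*((-7 + s)/(19 + s)) = 5/4 + s*(-7 + s)/(19 + s))
(-46*31)*Q(1) = (-46*31)*((95 - 23*1 + 4*1²)/(4*(19 + 1))) = -713*(95 - 23 + 4*1)/(2*20) = -713*(95 - 23 + 4)/(2*20) = -713*76/(2*20) = -1426*19/20 = -13547/10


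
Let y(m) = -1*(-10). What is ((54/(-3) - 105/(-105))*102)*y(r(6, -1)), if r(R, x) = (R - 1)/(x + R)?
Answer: -17340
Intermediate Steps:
r(R, x) = (-1 + R)/(R + x)
y(m) = 10
((54/(-3) - 105/(-105))*102)*y(r(6, -1)) = ((54/(-3) - 105/(-105))*102)*10 = ((54*(-1/3) - 105*(-1/105))*102)*10 = ((-18 + 1)*102)*10 = -17*102*10 = -1734*10 = -17340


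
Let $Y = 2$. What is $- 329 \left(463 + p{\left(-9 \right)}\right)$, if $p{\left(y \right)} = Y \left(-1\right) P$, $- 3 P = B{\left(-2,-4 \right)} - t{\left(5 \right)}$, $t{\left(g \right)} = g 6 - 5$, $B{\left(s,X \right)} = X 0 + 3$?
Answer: $- \frac{442505}{3} \approx -1.475 \cdot 10^{5}$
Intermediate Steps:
$B{\left(s,X \right)} = 3$ ($B{\left(s,X \right)} = 0 + 3 = 3$)
$t{\left(g \right)} = -5 + 6 g$ ($t{\left(g \right)} = 6 g - 5 = -5 + 6 g$)
$P = \frac{22}{3}$ ($P = - \frac{3 - \left(-5 + 6 \cdot 5\right)}{3} = - \frac{3 - \left(-5 + 30\right)}{3} = - \frac{3 - 25}{3} = \left(- \frac{1}{3}\right) \left(-22\right) = \frac{22}{3} \approx 7.3333$)
$p{\left(y \right)} = - \frac{44}{3}$ ($p{\left(y \right)} = 2 \left(-1\right) \frac{22}{3} = \left(-2\right) \frac{22}{3} = - \frac{44}{3}$)
$- 329 \left(463 + p{\left(-9 \right)}\right) = - 329 \left(463 - \frac{44}{3}\right) = \left(-329\right) \frac{1345}{3} = - \frac{442505}{3}$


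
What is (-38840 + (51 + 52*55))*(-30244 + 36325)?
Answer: -218484249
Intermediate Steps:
(-38840 + (51 + 52*55))*(-30244 + 36325) = (-38840 + (51 + 2860))*6081 = (-38840 + 2911)*6081 = -35929*6081 = -218484249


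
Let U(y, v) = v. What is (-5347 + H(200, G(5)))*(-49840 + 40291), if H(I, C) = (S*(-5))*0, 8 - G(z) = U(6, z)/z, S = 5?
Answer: 51058503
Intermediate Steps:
G(z) = 7 (G(z) = 8 - z/z = 8 - 1*1 = 8 - 1 = 7)
H(I, C) = 0 (H(I, C) = (5*(-5))*0 = -25*0 = 0)
(-5347 + H(200, G(5)))*(-49840 + 40291) = (-5347 + 0)*(-49840 + 40291) = -5347*(-9549) = 51058503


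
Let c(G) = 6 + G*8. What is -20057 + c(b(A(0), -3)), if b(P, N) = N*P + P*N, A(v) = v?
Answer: -20051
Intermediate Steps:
b(P, N) = 2*N*P (b(P, N) = N*P + N*P = 2*N*P)
c(G) = 6 + 8*G
-20057 + c(b(A(0), -3)) = -20057 + (6 + 8*(2*(-3)*0)) = -20057 + (6 + 8*0) = -20057 + (6 + 0) = -20057 + 6 = -20051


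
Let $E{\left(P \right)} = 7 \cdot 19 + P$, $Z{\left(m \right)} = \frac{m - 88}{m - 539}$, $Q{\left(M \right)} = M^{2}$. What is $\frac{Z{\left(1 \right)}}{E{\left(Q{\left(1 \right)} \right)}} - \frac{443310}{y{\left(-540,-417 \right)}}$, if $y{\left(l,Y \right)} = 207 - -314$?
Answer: $- \frac{31959059193}{37559932} \approx -850.88$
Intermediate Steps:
$y{\left(l,Y \right)} = 521$ ($y{\left(l,Y \right)} = 207 + 314 = 521$)
$Z{\left(m \right)} = \frac{-88 + m}{-539 + m}$
$E{\left(P \right)} = 133 + P$
$\frac{Z{\left(1 \right)}}{E{\left(Q{\left(1 \right)} \right)}} - \frac{443310}{y{\left(-540,-417 \right)}} = \frac{\frac{1}{-539 + 1} \left(-88 + 1\right)}{133 + 1^{2}} - \frac{443310}{521} = \frac{\frac{1}{-538} \left(-87\right)}{133 + 1} - \frac{443310}{521} = \frac{\left(- \frac{1}{538}\right) \left(-87\right)}{134} - \frac{443310}{521} = \frac{87}{538} \cdot \frac{1}{134} - \frac{443310}{521} = \frac{87}{72092} - \frac{443310}{521} = - \frac{31959059193}{37559932}$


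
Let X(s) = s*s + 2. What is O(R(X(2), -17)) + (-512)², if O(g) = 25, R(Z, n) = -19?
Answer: 262169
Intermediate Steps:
X(s) = 2 + s² (X(s) = s² + 2 = 2 + s²)
O(R(X(2), -17)) + (-512)² = 25 + (-512)² = 25 + 262144 = 262169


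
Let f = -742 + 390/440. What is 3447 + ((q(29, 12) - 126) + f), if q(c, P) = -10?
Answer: 113075/44 ≈ 2569.9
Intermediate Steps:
f = -32609/44 (f = -742 + 390*(1/440) = -742 + 39/44 = -32609/44 ≈ -741.11)
3447 + ((q(29, 12) - 126) + f) = 3447 + ((-10 - 126) - 32609/44) = 3447 + (-136 - 32609/44) = 3447 - 38593/44 = 113075/44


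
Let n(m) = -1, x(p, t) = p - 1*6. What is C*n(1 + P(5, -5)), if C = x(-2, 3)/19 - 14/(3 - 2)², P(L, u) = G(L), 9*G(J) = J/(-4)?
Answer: 274/19 ≈ 14.421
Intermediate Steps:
G(J) = -J/36 (G(J) = (J/(-4))/9 = (J*(-¼))/9 = (-J/4)/9 = -J/36)
x(p, t) = -6 + p (x(p, t) = p - 6 = -6 + p)
P(L, u) = -L/36
C = -274/19 (C = (-6 - 2)/19 - 14/(3 - 2)² = -8*1/19 - 14/(1²) = -8/19 - 14/1 = -8/19 - 14*1 = -8/19 - 14 = -274/19 ≈ -14.421)
C*n(1 + P(5, -5)) = -274/19*(-1) = 274/19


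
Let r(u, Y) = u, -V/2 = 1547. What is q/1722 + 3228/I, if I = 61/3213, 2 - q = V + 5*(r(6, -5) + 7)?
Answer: 2551431157/15006 ≈ 1.7003e+5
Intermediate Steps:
V = -3094 (V = -2*1547 = -3094)
q = 3031 (q = 2 - (-3094 + 5*(6 + 7)) = 2 - (-3094 + 5*13) = 2 - (-3094 + 65) = 2 - 1*(-3029) = 2 + 3029 = 3031)
I = 61/3213 (I = 61*(1/3213) = 61/3213 ≈ 0.018985)
q/1722 + 3228/I = 3031/1722 + 3228/(61/3213) = 3031*(1/1722) + 3228*(3213/61) = 433/246 + 10371564/61 = 2551431157/15006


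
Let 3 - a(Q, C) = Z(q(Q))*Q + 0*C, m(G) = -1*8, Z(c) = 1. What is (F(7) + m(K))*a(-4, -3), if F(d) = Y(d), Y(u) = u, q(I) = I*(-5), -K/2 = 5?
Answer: -7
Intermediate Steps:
K = -10 (K = -2*5 = -10)
q(I) = -5*I
m(G) = -8
a(Q, C) = 3 - Q (a(Q, C) = 3 - (1*Q + 0*C) = 3 - (Q + 0) = 3 - Q)
F(d) = d
(F(7) + m(K))*a(-4, -3) = (7 - 8)*(3 - 1*(-4)) = -(3 + 4) = -1*7 = -7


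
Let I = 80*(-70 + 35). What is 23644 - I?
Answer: 26444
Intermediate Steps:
I = -2800 (I = 80*(-35) = -2800)
23644 - I = 23644 - 1*(-2800) = 23644 + 2800 = 26444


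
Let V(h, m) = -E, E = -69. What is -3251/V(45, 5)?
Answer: -3251/69 ≈ -47.116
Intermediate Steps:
V(h, m) = 69 (V(h, m) = -1*(-69) = 69)
-3251/V(45, 5) = -3251/69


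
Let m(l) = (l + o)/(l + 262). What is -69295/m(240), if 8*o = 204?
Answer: -69572180/531 ≈ -1.3102e+5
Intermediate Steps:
o = 51/2 (o = (⅛)*204 = 51/2 ≈ 25.500)
m(l) = (51/2 + l)/(262 + l) (m(l) = (l + 51/2)/(l + 262) = (51/2 + l)/(262 + l))
-69295/m(240) = -69295*(262 + 240)/(51/2 + 240) = -69295/((531/2)/502) = -69295/((1/502)*(531/2)) = -69295/531/1004 = -69295*1004/531 = -69572180/531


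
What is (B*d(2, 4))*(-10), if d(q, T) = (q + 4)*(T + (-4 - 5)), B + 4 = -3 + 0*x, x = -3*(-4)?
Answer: -2100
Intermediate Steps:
x = 12
B = -7 (B = -4 + (-3 + 0*12) = -4 + (-3 + 0) = -4 - 3 = -7)
d(q, T) = (-9 + T)*(4 + q) (d(q, T) = (4 + q)*(T - 9) = (4 + q)*(-9 + T) = (-9 + T)*(4 + q))
(B*d(2, 4))*(-10) = -7*(-36 - 9*2 + 4*4 + 4*2)*(-10) = -7*(-36 - 18 + 16 + 8)*(-10) = -7*(-30)*(-10) = 210*(-10) = -2100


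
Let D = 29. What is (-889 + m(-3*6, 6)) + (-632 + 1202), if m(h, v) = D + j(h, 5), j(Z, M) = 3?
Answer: -287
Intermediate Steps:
m(h, v) = 32 (m(h, v) = 29 + 3 = 32)
(-889 + m(-3*6, 6)) + (-632 + 1202) = (-889 + 32) + (-632 + 1202) = -857 + 570 = -287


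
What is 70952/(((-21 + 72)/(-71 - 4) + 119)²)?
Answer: 11086250/2187441 ≈ 5.0681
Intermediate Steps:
70952/(((-21 + 72)/(-71 - 4) + 119)²) = 70952/((51/(-75) + 119)²) = 70952/((51*(-1/75) + 119)²) = 70952/((-17/25 + 119)²) = 70952/((2958/25)²) = 70952/(8749764/625) = 70952*(625/8749764) = 11086250/2187441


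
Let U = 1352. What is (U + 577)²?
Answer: 3721041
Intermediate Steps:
(U + 577)² = (1352 + 577)² = 1929² = 3721041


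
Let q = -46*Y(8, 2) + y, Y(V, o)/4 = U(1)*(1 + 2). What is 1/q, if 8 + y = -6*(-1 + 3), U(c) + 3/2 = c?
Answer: 1/256 ≈ 0.0039063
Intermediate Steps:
U(c) = -3/2 + c
y = -20 (y = -8 - 6*(-1 + 3) = -8 - 6*2 = -8 - 12 = -20)
Y(V, o) = -6 (Y(V, o) = 4*((-3/2 + 1)*(1 + 2)) = 4*(-1/2*3) = 4*(-3/2) = -6)
q = 256 (q = -46*(-6) - 20 = 276 - 20 = 256)
1/q = 1/256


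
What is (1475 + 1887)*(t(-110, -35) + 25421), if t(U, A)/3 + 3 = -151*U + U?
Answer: 251854144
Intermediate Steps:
t(U, A) = -9 - 450*U (t(U, A) = -9 + 3*(-151*U + U) = -9 + 3*(-150*U) = -9 - 450*U)
(1475 + 1887)*(t(-110, -35) + 25421) = (1475 + 1887)*((-9 - 450*(-110)) + 25421) = 3362*((-9 + 49500) + 25421) = 3362*(49491 + 25421) = 3362*74912 = 251854144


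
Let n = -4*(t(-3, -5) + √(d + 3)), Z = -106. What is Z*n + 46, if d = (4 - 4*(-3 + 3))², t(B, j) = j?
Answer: -2074 + 424*√19 ≈ -225.83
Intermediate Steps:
d = 16 (d = (4 - 4*0)² = (4 + 0)² = 4² = 16)
n = 20 - 4*√19 (n = -4*(-5 + √(16 + 3)) = -4*(-5 + √19) = 20 - 4*√19 ≈ 2.5644)
Z*n + 46 = -106*(20 - 4*√19) + 46 = (-2120 + 424*√19) + 46 = -2074 + 424*√19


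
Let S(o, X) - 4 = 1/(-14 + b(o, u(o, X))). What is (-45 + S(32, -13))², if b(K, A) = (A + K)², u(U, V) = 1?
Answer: 1942517476/1155625 ≈ 1680.9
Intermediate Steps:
S(o, X) = 4 + 1/(-14 + (1 + o)²)
(-45 + S(32, -13))² = (-45 + (-55 + 4*(1 + 32)²)/(-14 + (1 + 32)²))² = (-45 + (-55 + 4*33²)/(-14 + 33²))² = (-45 + (-55 + 4*1089)/(-14 + 1089))² = (-45 + (-55 + 4356)/1075)² = (-45 + (1/1075)*4301)² = (-45 + 4301/1075)² = (-44074/1075)² = 1942517476/1155625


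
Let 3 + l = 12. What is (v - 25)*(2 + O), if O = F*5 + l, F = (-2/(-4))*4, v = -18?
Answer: -903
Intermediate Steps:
F = 2 (F = -¼*(-2)*4 = (½)*4 = 2)
l = 9 (l = -3 + 12 = 9)
O = 19 (O = 2*5 + 9 = 10 + 9 = 19)
(v - 25)*(2 + O) = (-18 - 25)*(2 + 19) = -43*21 = -903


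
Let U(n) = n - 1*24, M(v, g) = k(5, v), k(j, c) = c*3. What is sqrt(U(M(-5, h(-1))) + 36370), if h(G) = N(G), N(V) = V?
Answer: sqrt(36331) ≈ 190.61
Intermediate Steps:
k(j, c) = 3*c
h(G) = G
M(v, g) = 3*v
U(n) = -24 + n (U(n) = n - 24 = -24 + n)
sqrt(U(M(-5, h(-1))) + 36370) = sqrt((-24 + 3*(-5)) + 36370) = sqrt((-24 - 15) + 36370) = sqrt(-39 + 36370) = sqrt(36331)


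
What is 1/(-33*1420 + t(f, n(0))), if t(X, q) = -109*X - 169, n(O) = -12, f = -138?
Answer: -1/31987 ≈ -3.1263e-5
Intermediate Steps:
t(X, q) = -169 - 109*X
1/(-33*1420 + t(f, n(0))) = 1/(-33*1420 + (-169 - 109*(-138))) = 1/(-46860 + (-169 + 15042)) = 1/(-46860 + 14873) = 1/(-31987) = -1/31987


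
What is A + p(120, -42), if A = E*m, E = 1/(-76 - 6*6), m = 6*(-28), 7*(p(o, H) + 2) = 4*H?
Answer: -49/2 ≈ -24.500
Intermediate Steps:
p(o, H) = -2 + 4*H/7 (p(o, H) = -2 + (4*H)/7 = -2 + 4*H/7)
m = -168
E = -1/112 (E = 1/(-76 - 36) = 1/(-112) = -1/112 ≈ -0.0089286)
A = 3/2 (A = -1/112*(-168) = 3/2 ≈ 1.5000)
A + p(120, -42) = 3/2 + (-2 + (4/7)*(-42)) = 3/2 + (-2 - 24) = 3/2 - 26 = -49/2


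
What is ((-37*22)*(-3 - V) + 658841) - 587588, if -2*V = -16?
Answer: 80207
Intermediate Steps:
V = 8 (V = -½*(-16) = 8)
((-37*22)*(-3 - V) + 658841) - 587588 = ((-37*22)*(-3 - 1*8) + 658841) - 587588 = (-814*(-3 - 8) + 658841) - 587588 = (-814*(-11) + 658841) - 587588 = (8954 + 658841) - 587588 = 667795 - 587588 = 80207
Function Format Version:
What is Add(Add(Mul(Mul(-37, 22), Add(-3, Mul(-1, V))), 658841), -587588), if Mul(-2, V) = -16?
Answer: 80207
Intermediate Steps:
V = 8 (V = Mul(Rational(-1, 2), -16) = 8)
Add(Add(Mul(Mul(-37, 22), Add(-3, Mul(-1, V))), 658841), -587588) = Add(Add(Mul(Mul(-37, 22), Add(-3, Mul(-1, 8))), 658841), -587588) = Add(Add(Mul(-814, Add(-3, -8)), 658841), -587588) = Add(Add(Mul(-814, -11), 658841), -587588) = Add(Add(8954, 658841), -587588) = Add(667795, -587588) = 80207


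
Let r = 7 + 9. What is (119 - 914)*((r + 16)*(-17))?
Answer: 432480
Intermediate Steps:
r = 16
(119 - 914)*((r + 16)*(-17)) = (119 - 914)*((16 + 16)*(-17)) = -25440*(-17) = -795*(-544) = 432480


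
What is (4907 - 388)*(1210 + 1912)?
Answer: 14108318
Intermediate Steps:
(4907 - 388)*(1210 + 1912) = 4519*3122 = 14108318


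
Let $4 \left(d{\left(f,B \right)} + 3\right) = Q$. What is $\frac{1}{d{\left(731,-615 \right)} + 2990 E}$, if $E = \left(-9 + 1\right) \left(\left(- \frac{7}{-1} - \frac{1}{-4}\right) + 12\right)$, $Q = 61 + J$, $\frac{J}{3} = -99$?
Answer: $- \frac{1}{460522} \approx -2.1714 \cdot 10^{-6}$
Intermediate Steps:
$J = -297$ ($J = 3 \left(-99\right) = -297$)
$Q = -236$ ($Q = 61 - 297 = -236$)
$d{\left(f,B \right)} = -62$ ($d{\left(f,B \right)} = -3 + \frac{1}{4} \left(-236\right) = -3 - 59 = -62$)
$E = -154$ ($E = - 8 \left(\left(\left(-7\right) \left(-1\right) - - \frac{1}{4}\right) + 12\right) = - 8 \left(\left(7 + \frac{1}{4}\right) + 12\right) = - 8 \left(\frac{29}{4} + 12\right) = \left(-8\right) \frac{77}{4} = -154$)
$\frac{1}{d{\left(731,-615 \right)} + 2990 E} = \frac{1}{-62 + 2990 \left(-154\right)} = \frac{1}{-62 - 460460} = \frac{1}{-460522} = - \frac{1}{460522}$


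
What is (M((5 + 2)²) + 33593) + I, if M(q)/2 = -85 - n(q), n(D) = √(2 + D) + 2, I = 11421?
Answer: 44840 - 2*√51 ≈ 44826.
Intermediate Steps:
n(D) = 2 + √(2 + D)
M(q) = -174 - 2*√(2 + q) (M(q) = 2*(-85 - (2 + √(2 + q))) = 2*(-85 + (-2 - √(2 + q))) = 2*(-87 - √(2 + q)) = -174 - 2*√(2 + q))
(M((5 + 2)²) + 33593) + I = ((-174 - 2*√(2 + (5 + 2)²)) + 33593) + 11421 = ((-174 - 2*√(2 + 7²)) + 33593) + 11421 = ((-174 - 2*√(2 + 49)) + 33593) + 11421 = ((-174 - 2*√51) + 33593) + 11421 = (33419 - 2*√51) + 11421 = 44840 - 2*√51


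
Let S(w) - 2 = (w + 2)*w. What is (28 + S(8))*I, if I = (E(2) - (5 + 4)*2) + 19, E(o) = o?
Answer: 330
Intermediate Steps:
S(w) = 2 + w*(2 + w) (S(w) = 2 + (w + 2)*w = 2 + (2 + w)*w = 2 + w*(2 + w))
I = 3 (I = (2 - (5 + 4)*2) + 19 = (2 - 9*2) + 19 = (2 - 1*18) + 19 = (2 - 18) + 19 = -16 + 19 = 3)
(28 + S(8))*I = (28 + (2 + 8² + 2*8))*3 = (28 + (2 + 64 + 16))*3 = (28 + 82)*3 = 110*3 = 330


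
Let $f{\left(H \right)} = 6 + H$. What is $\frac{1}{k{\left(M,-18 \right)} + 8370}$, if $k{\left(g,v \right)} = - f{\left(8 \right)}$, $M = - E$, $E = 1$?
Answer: $\frac{1}{8356} \approx 0.00011967$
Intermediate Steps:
$M = -1$ ($M = \left(-1\right) 1 = -1$)
$k{\left(g,v \right)} = -14$ ($k{\left(g,v \right)} = - (6 + 8) = \left(-1\right) 14 = -14$)
$\frac{1}{k{\left(M,-18 \right)} + 8370} = \frac{1}{-14 + 8370} = \frac{1}{8356}$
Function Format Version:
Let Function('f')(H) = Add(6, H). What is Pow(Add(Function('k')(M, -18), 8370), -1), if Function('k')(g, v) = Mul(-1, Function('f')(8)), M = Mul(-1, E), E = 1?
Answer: Rational(1, 8356) ≈ 0.00011967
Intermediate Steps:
M = -1 (M = Mul(-1, 1) = -1)
Function('k')(g, v) = -14 (Function('k')(g, v) = Mul(-1, Add(6, 8)) = Mul(-1, 14) = -14)
Pow(Add(Function('k')(M, -18), 8370), -1) = Pow(Add(-14, 8370), -1) = Pow(8356, -1) = Rational(1, 8356)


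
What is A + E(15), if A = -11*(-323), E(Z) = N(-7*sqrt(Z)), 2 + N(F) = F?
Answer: 3551 - 7*sqrt(15) ≈ 3523.9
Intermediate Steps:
N(F) = -2 + F
E(Z) = -2 - 7*sqrt(Z)
A = 3553
A + E(15) = 3553 + (-2 - 7*sqrt(15)) = 3551 - 7*sqrt(15)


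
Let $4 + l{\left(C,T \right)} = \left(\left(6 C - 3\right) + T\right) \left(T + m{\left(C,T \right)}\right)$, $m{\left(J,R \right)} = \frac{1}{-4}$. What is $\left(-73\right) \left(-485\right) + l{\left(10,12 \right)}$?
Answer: $\frac{144847}{4} \approx 36212.0$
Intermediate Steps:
$m{\left(J,R \right)} = - \frac{1}{4}$
$l{\left(C,T \right)} = -4 + \left(- \frac{1}{4} + T\right) \left(-3 + T + 6 C\right)$ ($l{\left(C,T \right)} = -4 + \left(\left(6 C - 3\right) + T\right) \left(T - \frac{1}{4}\right) = -4 + \left(\left(-3 + 6 C\right) + T\right) \left(- \frac{1}{4} + T\right) = -4 + \left(-3 + T + 6 C\right) \left(- \frac{1}{4} + T\right) = -4 + \left(- \frac{1}{4} + T\right) \left(-3 + T + 6 C\right)$)
$\left(-73\right) \left(-485\right) + l{\left(10,12 \right)} = \left(-73\right) \left(-485\right) - \left(\frac{229}{4} - 720 - 144\right) = 35405 - - \frac{3227}{4} = 35405 + \frac{3227}{4} = \frac{144847}{4}$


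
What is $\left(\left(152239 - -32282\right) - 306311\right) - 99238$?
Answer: $-221028$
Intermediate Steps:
$\left(\left(152239 - -32282\right) - 306311\right) - 99238 = \left(\left(152239 + 32282\right) - 306311\right) - 99238 = \left(184521 - 306311\right) - 99238 = -121790 - 99238 = -221028$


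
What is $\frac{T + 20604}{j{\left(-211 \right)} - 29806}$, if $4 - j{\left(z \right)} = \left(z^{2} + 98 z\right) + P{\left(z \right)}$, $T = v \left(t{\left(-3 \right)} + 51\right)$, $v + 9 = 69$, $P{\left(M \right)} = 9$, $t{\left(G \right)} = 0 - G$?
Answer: $- \frac{11922}{26827} \approx -0.4444$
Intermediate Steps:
$t{\left(G \right)} = - G$
$v = 60$ ($v = -9 + 69 = 60$)
$T = 3240$ ($T = 60 \left(\left(-1\right) \left(-3\right) + 51\right) = 60 \left(3 + 51\right) = 60 \cdot 54 = 3240$)
$j{\left(z \right)} = -5 - z^{2} - 98 z$ ($j{\left(z \right)} = 4 - \left(\left(z^{2} + 98 z\right) + 9\right) = 4 - \left(9 + z^{2} + 98 z\right) = -5 - z^{2} - 98 z$)
$\frac{T + 20604}{j{\left(-211 \right)} - 29806} = \frac{3240 + 20604}{\left(-5 - \left(-211\right)^{2} - -20678\right) - 29806} = \frac{23844}{\left(-5 - 44521 + 20678\right) - 29806} = \frac{23844}{-23848 - 29806} = \frac{23844}{-53654} = 23844 \left(- \frac{1}{53654}\right) = - \frac{11922}{26827}$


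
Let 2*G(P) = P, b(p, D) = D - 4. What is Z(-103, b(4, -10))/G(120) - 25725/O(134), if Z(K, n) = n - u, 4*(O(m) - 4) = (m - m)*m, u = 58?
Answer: -128649/20 ≈ -6432.5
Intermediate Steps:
b(p, D) = -4 + D
G(P) = P/2
O(m) = 4 (O(m) = 4 + ((m - m)*m)/4 = 4 + (0*m)/4 = 4 + (1/4)*0 = 4 + 0 = 4)
Z(K, n) = -58 + n (Z(K, n) = n - 1*58 = n - 58 = -58 + n)
Z(-103, b(4, -10))/G(120) - 25725/O(134) = (-58 + (-4 - 10))/(((1/2)*120)) - 25725/4 = (-58 - 14)/60 - 25725*1/4 = -72*1/60 - 25725/4 = -6/5 - 25725/4 = -128649/20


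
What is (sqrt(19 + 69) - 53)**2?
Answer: 2897 - 212*sqrt(22) ≈ 1902.6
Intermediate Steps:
(sqrt(19 + 69) - 53)**2 = (sqrt(88) - 53)**2 = (2*sqrt(22) - 53)**2 = (-53 + 2*sqrt(22))**2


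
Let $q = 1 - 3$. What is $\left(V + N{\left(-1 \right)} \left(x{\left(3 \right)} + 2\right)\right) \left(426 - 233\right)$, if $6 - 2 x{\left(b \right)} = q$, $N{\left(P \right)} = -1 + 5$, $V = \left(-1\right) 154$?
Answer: $-25090$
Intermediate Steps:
$q = -2$
$V = -154$
$N{\left(P \right)} = 4$
$x{\left(b \right)} = 4$ ($x{\left(b \right)} = 3 - -1 = 3 + 1 = 4$)
$\left(V + N{\left(-1 \right)} \left(x{\left(3 \right)} + 2\right)\right) \left(426 - 233\right) = \left(-154 + 4 \left(4 + 2\right)\right) \left(426 - 233\right) = \left(-154 + 4 \cdot 6\right) 193 = \left(-154 + 24\right) 193 = \left(-130\right) 193 = -25090$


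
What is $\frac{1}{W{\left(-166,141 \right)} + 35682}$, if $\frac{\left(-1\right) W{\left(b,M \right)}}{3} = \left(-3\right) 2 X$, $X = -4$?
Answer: $\frac{1}{35610} \approx 2.8082 \cdot 10^{-5}$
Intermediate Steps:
$W{\left(b,M \right)} = -72$ ($W{\left(b,M \right)} = - 3 \left(-3\right) 2 \left(-4\right) = - 3 \left(\left(-6\right) \left(-4\right)\right) = \left(-3\right) 24 = -72$)
$\frac{1}{W{\left(-166,141 \right)} + 35682} = \frac{1}{-72 + 35682} = \frac{1}{35610}$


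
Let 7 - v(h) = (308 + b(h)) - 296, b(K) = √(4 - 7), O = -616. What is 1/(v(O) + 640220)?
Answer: 213405/136625082076 + I*√3/409875246228 ≈ 1.562e-6 + 4.2258e-12*I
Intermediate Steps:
b(K) = I*√3 (b(K) = √(-3) = I*√3)
v(h) = -5 - I*√3 (v(h) = 7 - ((308 + I*√3) - 296) = 7 - (12 + I*√3) = 7 + (-12 - I*√3) = -5 - I*√3)
1/(v(O) + 640220) = 1/((-5 - I*√3) + 640220) = 1/(640215 - I*√3)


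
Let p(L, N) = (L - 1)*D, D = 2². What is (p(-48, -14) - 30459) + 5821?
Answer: -24834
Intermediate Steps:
D = 4
p(L, N) = -4 + 4*L (p(L, N) = (L - 1)*4 = (-1 + L)*4 = -4 + 4*L)
(p(-48, -14) - 30459) + 5821 = ((-4 + 4*(-48)) - 30459) + 5821 = ((-4 - 192) - 30459) + 5821 = (-196 - 30459) + 5821 = -30655 + 5821 = -24834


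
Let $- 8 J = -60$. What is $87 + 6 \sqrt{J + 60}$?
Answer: $87 + 9 \sqrt{30} \approx 136.29$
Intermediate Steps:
$J = \frac{15}{2}$ ($J = \left(- \frac{1}{8}\right) \left(-60\right) = \frac{15}{2} \approx 7.5$)
$87 + 6 \sqrt{J + 60} = 87 + 6 \sqrt{\frac{15}{2} + 60} = 87 + 6 \sqrt{\frac{135}{2}} = 87 + 6 \frac{3 \sqrt{30}}{2} = 87 + 9 \sqrt{30}$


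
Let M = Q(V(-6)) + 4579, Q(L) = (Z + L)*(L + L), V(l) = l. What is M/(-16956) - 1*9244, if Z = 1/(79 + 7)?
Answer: -6740074339/729108 ≈ -9244.3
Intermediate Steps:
Z = 1/86 ≈ 0.011628
Q(L) = 2*L*(1/86 + L) (Q(L) = (1/86 + L)*(L + L) = (1/86 + L)*(2*L) = 2*L*(1/86 + L))
M = 199987/43 (M = (1/43)*(-6)*(1 + 86*(-6)) + 4579 = (1/43)*(-6)*(1 - 516) + 4579 = (1/43)*(-6)*(-515) + 4579 = 3090/43 + 4579 = 199987/43 ≈ 4650.9)
M/(-16956) - 1*9244 = (199987/43)/(-16956) - 1*9244 = (199987/43)*(-1/16956) - 9244 = -199987/729108 - 9244 = -6740074339/729108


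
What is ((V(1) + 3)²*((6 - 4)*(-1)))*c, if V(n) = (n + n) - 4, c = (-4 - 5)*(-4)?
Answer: -72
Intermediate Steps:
c = 36 (c = -9*(-4) = 36)
V(n) = -4 + 2*n (V(n) = 2*n - 4 = -4 + 2*n)
((V(1) + 3)²*((6 - 4)*(-1)))*c = (((-4 + 2*1) + 3)²*((6 - 4)*(-1)))*36 = (((-4 + 2) + 3)²*(2*(-1)))*36 = ((-2 + 3)²*(-2))*36 = (1²*(-2))*36 = (1*(-2))*36 = -2*36 = -72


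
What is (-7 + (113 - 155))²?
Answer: 2401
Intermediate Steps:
(-7 + (113 - 155))² = (-7 - 42)² = (-49)² = 2401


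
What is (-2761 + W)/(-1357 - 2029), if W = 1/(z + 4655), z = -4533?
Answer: 336841/413092 ≈ 0.81541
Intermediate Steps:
W = 1/122 (W = 1/(-4533 + 4655) = 1/122 ≈ 0.0081967)
(-2761 + W)/(-1357 - 2029) = (-2761 + 1/122)/(-1357 - 2029) = -336841/122/(-3386) = -336841/122*(-1/3386) = 336841/413092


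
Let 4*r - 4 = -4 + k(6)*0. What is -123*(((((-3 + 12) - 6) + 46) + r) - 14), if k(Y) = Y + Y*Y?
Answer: -4305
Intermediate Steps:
k(Y) = Y + Y²
r = 0 (r = 1 + (-4 + (6*(1 + 6))*0)/4 = 1 + (-4 + (6*7)*0)/4 = 1 + (-4 + 42*0)/4 = 1 + (-4 + 0)/4 = 1 + (¼)*(-4) = 1 - 1 = 0)
-123*(((((-3 + 12) - 6) + 46) + r) - 14) = -123*(((((-3 + 12) - 6) + 46) + 0) - 14) = -123*((((9 - 6) + 46) + 0) - 14) = -123*(((3 + 46) + 0) - 14) = -123*((49 + 0) - 14) = -123*(49 - 14) = -123*35 = -4305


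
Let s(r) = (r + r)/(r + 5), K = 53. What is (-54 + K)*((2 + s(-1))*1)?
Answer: -3/2 ≈ -1.5000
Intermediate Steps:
s(r) = 2*r/(5 + r) (s(r) = (2*r)/(5 + r) = 2*r/(5 + r))
(-54 + K)*((2 + s(-1))*1) = (-54 + 53)*((2 + 2*(-1)/(5 - 1))*1) = -(2 + 2*(-1)/4) = -(2 + 2*(-1)*(¼)) = -(2 - ½) = -3/2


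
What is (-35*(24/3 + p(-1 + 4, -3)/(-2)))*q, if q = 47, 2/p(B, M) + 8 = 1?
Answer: -13395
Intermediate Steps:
p(B, M) = -2/7 (p(B, M) = 2/(-8 + 1) = 2/(-7) = 2*(-⅐) = -2/7)
(-35*(24/3 + p(-1 + 4, -3)/(-2)))*q = -35*(24/3 - 2/7/(-2))*47 = -35*(24*(⅓) - 2/7*(-½))*47 = -35*(8 + ⅐)*47 = -35*57/7*47 = -285*47 = -13395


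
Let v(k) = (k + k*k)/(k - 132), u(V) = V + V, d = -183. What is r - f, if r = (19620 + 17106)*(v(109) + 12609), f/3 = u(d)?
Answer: 10210477596/23 ≈ 4.4393e+8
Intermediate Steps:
u(V) = 2*V
f = -1098 (f = 3*(2*(-183)) = 3*(-366) = -1098)
v(k) = (k + k**2)/(-132 + k)
r = 10210452342/23 (r = (19620 + 17106)*(109*(1 + 109)/(-132 + 109) + 12609) = 36726*(109*110/(-23) + 12609) = 36726*(109*(-1/23)*110 + 12609) = 36726*(-11990/23 + 12609) = 36726*(278017/23) = 10210452342/23 ≈ 4.4393e+8)
r - f = 10210452342/23 - 1*(-1098) = 10210452342/23 + 1098 = 10210477596/23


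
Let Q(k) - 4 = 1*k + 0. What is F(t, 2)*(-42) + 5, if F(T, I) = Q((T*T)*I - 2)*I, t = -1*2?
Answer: -835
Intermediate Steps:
Q(k) = 4 + k (Q(k) = 4 + (1*k + 0) = 4 + (k + 0) = 4 + k)
t = -2
F(T, I) = I*(2 + I*T**2) (F(T, I) = (4 + ((T*T)*I - 2))*I = (4 + (T**2*I - 2))*I = (4 + (I*T**2 - 2))*I = (4 + (-2 + I*T**2))*I = (2 + I*T**2)*I = I*(2 + I*T**2))
F(t, 2)*(-42) + 5 = (2*(2 + 2*(-2)**2))*(-42) + 5 = (2*(2 + 2*4))*(-42) + 5 = (2*(2 + 8))*(-42) + 5 = (2*10)*(-42) + 5 = 20*(-42) + 5 = -840 + 5 = -835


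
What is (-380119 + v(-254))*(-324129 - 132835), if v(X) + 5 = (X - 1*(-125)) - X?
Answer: 173645863036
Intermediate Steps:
v(X) = 120 (v(X) = -5 + ((X - 1*(-125)) - X) = -5 + ((X + 125) - X) = -5 + ((125 + X) - X) = -5 + 125 = 120)
(-380119 + v(-254))*(-324129 - 132835) = (-380119 + 120)*(-324129 - 132835) = -379999*(-456964) = 173645863036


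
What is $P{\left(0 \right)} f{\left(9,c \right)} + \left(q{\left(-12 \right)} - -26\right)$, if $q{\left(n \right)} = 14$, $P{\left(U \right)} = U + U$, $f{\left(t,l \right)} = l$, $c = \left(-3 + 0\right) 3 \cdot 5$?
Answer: $40$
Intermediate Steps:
$c = -45$ ($c = \left(-3\right) 15 = -45$)
$P{\left(U \right)} = 2 U$
$P{\left(0 \right)} f{\left(9,c \right)} + \left(q{\left(-12 \right)} - -26\right) = 2 \cdot 0 \left(-45\right) + \left(14 - -26\right) = 0 \left(-45\right) + \left(14 + 26\right) = 0 + 40 = 40$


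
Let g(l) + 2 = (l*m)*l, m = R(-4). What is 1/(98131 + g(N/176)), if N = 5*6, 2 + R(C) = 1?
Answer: 7744/759910751 ≈ 1.0191e-5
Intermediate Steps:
R(C) = -1 (R(C) = -2 + 1 = -1)
N = 30
m = -1
g(l) = -2 - l² (g(l) = -2 + (l*(-1))*l = -2 + (-l)*l = -2 - l²)
1/(98131 + g(N/176)) = 1/(98131 + (-2 - (30/176)²)) = 1/(98131 + (-2 - (30*(1/176))²)) = 1/(98131 + (-2 - (15/88)²)) = 1/(98131 + (-2 - 1*225/7744)) = 1/(98131 + (-2 - 225/7744)) = 1/(98131 - 15713/7744) = 1/(759910751/7744) = 7744/759910751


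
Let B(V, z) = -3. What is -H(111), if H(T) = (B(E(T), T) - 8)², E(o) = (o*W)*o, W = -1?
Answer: -121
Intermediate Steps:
E(o) = -o² (E(o) = (o*(-1))*o = (-o)*o = -o²)
H(T) = 121 (H(T) = (-3 - 8)² = (-11)² = 121)
-H(111) = -1*121 = -121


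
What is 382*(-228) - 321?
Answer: -87417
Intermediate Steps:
382*(-228) - 321 = -87096 - 321 = -87417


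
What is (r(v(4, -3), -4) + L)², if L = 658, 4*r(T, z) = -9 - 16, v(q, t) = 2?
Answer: 6796449/16 ≈ 4.2478e+5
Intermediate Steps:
r(T, z) = -25/4 (r(T, z) = (-9 - 16)/4 = (¼)*(-25) = -25/4)
(r(v(4, -3), -4) + L)² = (-25/4 + 658)² = (2607/4)² = 6796449/16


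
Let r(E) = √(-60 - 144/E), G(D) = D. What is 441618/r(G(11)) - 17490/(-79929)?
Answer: 5830/26643 - 73603*I*√2211/67 ≈ 0.21882 - 51655.0*I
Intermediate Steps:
441618/r(G(11)) - 17490/(-79929) = 441618/((2*√(-15 - 36/11))) - 17490/(-79929) = 441618/((2*√(-15 - 36*1/11))) - 17490*(-1/79929) = 441618/((2*√(-15 - 36/11))) + 5830/26643 = 441618/((2*√(-201/11))) + 5830/26643 = 441618/((2*(I*√2211/11))) + 5830/26643 = 441618/((2*I*√2211/11)) + 5830/26643 = 441618*(-I*√2211/402) + 5830/26643 = -73603*I*√2211/67 + 5830/26643 = 5830/26643 - 73603*I*√2211/67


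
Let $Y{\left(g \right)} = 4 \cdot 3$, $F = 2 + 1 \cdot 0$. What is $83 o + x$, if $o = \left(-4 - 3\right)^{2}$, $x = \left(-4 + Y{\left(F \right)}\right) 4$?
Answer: $4099$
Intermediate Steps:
$F = 2$ ($F = 2 + 0 = 2$)
$Y{\left(g \right)} = 12$
$x = 32$ ($x = \left(-4 + 12\right) 4 = 8 \cdot 4 = 32$)
$o = 49$ ($o = \left(-7\right)^{2} = 49$)
$83 o + x = 83 \cdot 49 + 32 = 4067 + 32 = 4099$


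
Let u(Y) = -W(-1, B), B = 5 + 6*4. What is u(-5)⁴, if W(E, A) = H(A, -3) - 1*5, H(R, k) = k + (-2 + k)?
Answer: 28561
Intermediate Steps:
H(R, k) = -2 + 2*k
B = 29 (B = 5 + 24 = 29)
W(E, A) = -13 (W(E, A) = (-2 + 2*(-3)) - 1*5 = (-2 - 6) - 5 = -8 - 5 = -13)
u(Y) = 13 (u(Y) = -1*(-13) = 13)
u(-5)⁴ = 13⁴ = 28561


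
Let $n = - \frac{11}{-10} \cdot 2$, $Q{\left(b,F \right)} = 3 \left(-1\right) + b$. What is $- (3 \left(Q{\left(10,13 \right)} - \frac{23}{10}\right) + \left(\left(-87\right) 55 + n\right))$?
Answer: $\frac{47687}{10} \approx 4768.7$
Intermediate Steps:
$Q{\left(b,F \right)} = -3 + b$
$n = \frac{11}{5}$ ($n = \left(-11\right) \left(- \frac{1}{10}\right) 2 = \frac{11}{10} \cdot 2 = \frac{11}{5} \approx 2.2$)
$- (3 \left(Q{\left(10,13 \right)} - \frac{23}{10}\right) + \left(\left(-87\right) 55 + n\right)) = - (3 \left(\left(-3 + 10\right) - \frac{23}{10}\right) + \left(\left(-87\right) 55 + \frac{11}{5}\right)) = - (3 \left(7 - \frac{23}{10}\right) + \left(-4785 + \frac{11}{5}\right)) = - (3 \left(7 - \frac{23}{10}\right) - \frac{23914}{5}) = - (3 \cdot \frac{47}{10} - \frac{23914}{5}) = - (\frac{141}{10} - \frac{23914}{5}) = \left(-1\right) \left(- \frac{47687}{10}\right) = \frac{47687}{10}$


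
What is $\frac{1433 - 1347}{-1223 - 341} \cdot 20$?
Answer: $- \frac{430}{391} \approx -1.0997$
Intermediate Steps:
$\frac{1433 - 1347}{-1223 - 341} \cdot 20 = \frac{86}{-1564} \cdot 20 = 86 \left(- \frac{1}{1564}\right) 20 = \left(- \frac{43}{782}\right) 20 = - \frac{430}{391}$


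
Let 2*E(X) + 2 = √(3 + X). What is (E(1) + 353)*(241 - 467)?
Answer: -79778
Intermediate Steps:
E(X) = -1 + √(3 + X)/2
(E(1) + 353)*(241 - 467) = ((-1 + √(3 + 1)/2) + 353)*(241 - 467) = ((-1 + √4/2) + 353)*(-226) = ((-1 + (½)*2) + 353)*(-226) = ((-1 + 1) + 353)*(-226) = (0 + 353)*(-226) = 353*(-226) = -79778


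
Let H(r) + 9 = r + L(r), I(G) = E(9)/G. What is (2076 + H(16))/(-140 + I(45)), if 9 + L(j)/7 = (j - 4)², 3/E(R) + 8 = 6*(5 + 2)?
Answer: -1544280/71399 ≈ -21.629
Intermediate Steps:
E(R) = 3/34 (E(R) = 3/(-8 + 6*(5 + 2)) = 3/(-8 + 6*7) = 3/(-8 + 42) = 3/34)
I(G) = 3/(34*G)
L(j) = -63 + 7*(-4 + j)² (L(j) = -63 + 7*(j - 4)² = -63 + 7*(-4 + j)²)
H(r) = -72 + r + 7*(-4 + r)² (H(r) = -9 + (r + (-63 + 7*(-4 + r)²)) = -9 + (-63 + r + 7*(-4 + r)²) = -72 + r + 7*(-4 + r)²)
(2076 + H(16))/(-140 + I(45)) = (2076 + (-72 + 16 + 7*(-4 + 16)²))/(-140 + (3/34)/45) = (2076 + (-72 + 16 + 7*12²))/(-140 + (3/34)*(1/45)) = (2076 + (-72 + 16 + 7*144))/(-140 + 1/510) = (2076 + (-72 + 16 + 1008))/(-71399/510) = (2076 + 952)*(-510/71399) = 3028*(-510/71399) = -1544280/71399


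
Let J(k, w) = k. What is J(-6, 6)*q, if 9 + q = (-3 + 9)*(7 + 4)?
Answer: -342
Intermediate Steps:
q = 57 (q = -9 + (-3 + 9)*(7 + 4) = -9 + 6*11 = -9 + 66 = 57)
J(-6, 6)*q = -6*57 = -342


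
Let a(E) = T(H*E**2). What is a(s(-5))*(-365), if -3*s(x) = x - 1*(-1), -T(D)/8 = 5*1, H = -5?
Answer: 14600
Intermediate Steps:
T(D) = -40
s(x) = -1/3 - x/3 (s(x) = -(x - 1*(-1))/3 = -(x + 1)/3 = -(1 + x)/3 = -1/3 - x/3)
a(E) = -40
a(s(-5))*(-365) = -40*(-365) = 14600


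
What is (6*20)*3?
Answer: 360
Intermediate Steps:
(6*20)*3 = 120*3 = 360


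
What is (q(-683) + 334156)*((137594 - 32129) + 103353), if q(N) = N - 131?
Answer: 69607809756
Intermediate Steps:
q(N) = -131 + N
(q(-683) + 334156)*((137594 - 32129) + 103353) = ((-131 - 683) + 334156)*((137594 - 32129) + 103353) = (-814 + 334156)*(105465 + 103353) = 333342*208818 = 69607809756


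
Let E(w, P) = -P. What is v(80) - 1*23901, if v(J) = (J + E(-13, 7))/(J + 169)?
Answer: -5951276/249 ≈ -23901.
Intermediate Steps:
v(J) = (-7 + J)/(169 + J) (v(J) = (J - 1*7)/(J + 169) = (J - 7)/(169 + J) = (-7 + J)/(169 + J))
v(80) - 1*23901 = (-7 + 80)/(169 + 80) - 1*23901 = 73/249 - 23901 = -5951276/249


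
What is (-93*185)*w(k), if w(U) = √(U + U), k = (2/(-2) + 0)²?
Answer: -17205*√2 ≈ -24332.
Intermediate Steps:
k = 1 (k = (2*(-½) + 0)² = (-1 + 0)² = (-1)² = 1)
w(U) = √2*√U (w(U) = √(2*U) = √2*√U)
(-93*185)*w(k) = (-93*185)*(√2*√1) = -17205*√2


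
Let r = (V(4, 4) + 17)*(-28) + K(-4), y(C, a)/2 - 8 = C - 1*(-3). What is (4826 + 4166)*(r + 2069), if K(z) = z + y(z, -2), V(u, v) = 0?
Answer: 14414176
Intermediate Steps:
y(C, a) = 22 + 2*C (y(C, a) = 16 + 2*(C - 1*(-3)) = 16 + 2*(C + 3) = 16 + 2*(3 + C) = 16 + (6 + 2*C) = 22 + 2*C)
K(z) = 22 + 3*z (K(z) = z + (22 + 2*z) = 22 + 3*z)
r = -466 (r = (0 + 17)*(-28) + (22 + 3*(-4)) = 17*(-28) + (22 - 12) = -476 + 10 = -466)
(4826 + 4166)*(r + 2069) = (4826 + 4166)*(-466 + 2069) = 8992*1603 = 14414176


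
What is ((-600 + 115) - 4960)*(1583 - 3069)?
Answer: 8091270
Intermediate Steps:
((-600 + 115) - 4960)*(1583 - 3069) = (-485 - 4960)*(-1486) = -5445*(-1486) = 8091270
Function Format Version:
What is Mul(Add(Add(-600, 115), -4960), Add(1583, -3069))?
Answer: 8091270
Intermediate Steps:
Mul(Add(Add(-600, 115), -4960), Add(1583, -3069)) = Mul(Add(-485, -4960), -1486) = Mul(-5445, -1486) = 8091270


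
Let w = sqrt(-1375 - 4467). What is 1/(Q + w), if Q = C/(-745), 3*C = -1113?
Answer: 276395/3242593691 - 555025*I*sqrt(5842)/3242593691 ≈ 8.5239e-5 - 0.013083*I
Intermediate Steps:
C = -371 (C = (1/3)*(-1113) = -371)
Q = 371/745 (Q = -371/(-745) = -371*(-1/745) = 371/745 ≈ 0.49799)
w = I*sqrt(5842) (w = sqrt(-5842) = I*sqrt(5842) ≈ 76.433*I)
1/(Q + w) = 1/(371/745 + I*sqrt(5842))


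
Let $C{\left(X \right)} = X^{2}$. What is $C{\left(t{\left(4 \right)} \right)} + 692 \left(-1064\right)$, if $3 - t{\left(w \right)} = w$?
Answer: $-736287$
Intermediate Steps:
$t{\left(w \right)} = 3 - w$
$C{\left(t{\left(4 \right)} \right)} + 692 \left(-1064\right) = \left(3 - 4\right)^{2} + 692 \left(-1064\right) = \left(3 - 4\right)^{2} - 736288 = \left(-1\right)^{2} - 736288 = 1 - 736288 = -736287$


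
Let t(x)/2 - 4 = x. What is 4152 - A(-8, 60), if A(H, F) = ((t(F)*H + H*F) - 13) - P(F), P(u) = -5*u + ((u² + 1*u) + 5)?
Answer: 9034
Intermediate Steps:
t(x) = 8 + 2*x
P(u) = 5 + u² - 4*u (P(u) = -5*u + ((u² + u) + 5) = -5*u + ((u + u²) + 5) = -5*u + (5 + u + u²) = 5 + u² - 4*u)
A(H, F) = -18 - F² + 4*F + F*H + H*(8 + 2*F) (A(H, F) = (((8 + 2*F)*H + H*F) - 13) - (5 + F² - 4*F) = ((H*(8 + 2*F) + F*H) - 13) + (-5 - F² + 4*F) = ((F*H + H*(8 + 2*F)) - 13) + (-5 - F² + 4*F) = (-13 + F*H + H*(8 + 2*F)) + (-5 - F² + 4*F) = -18 - F² + 4*F + F*H + H*(8 + 2*F))
4152 - A(-8, 60) = 4152 - (-18 - 1*60² + 4*60 + 8*(-8) + 3*60*(-8)) = 4152 - (-18 - 1*3600 + 240 - 64 - 1440) = 4152 - (-18 - 3600 + 240 - 64 - 1440) = 4152 - 1*(-4882) = 4152 + 4882 = 9034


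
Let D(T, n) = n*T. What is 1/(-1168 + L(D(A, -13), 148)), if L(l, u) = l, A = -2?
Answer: -1/1142 ≈ -0.00087566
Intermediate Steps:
D(T, n) = T*n
1/(-1168 + L(D(A, -13), 148)) = 1/(-1168 - 2*(-13)) = 1/(-1168 + 26) = 1/(-1142) = -1/1142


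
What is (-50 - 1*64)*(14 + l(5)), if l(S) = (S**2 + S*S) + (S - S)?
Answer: -7296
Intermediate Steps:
l(S) = 2*S**2 (l(S) = (S**2 + S**2) + 0 = 2*S**2 + 0 = 2*S**2)
(-50 - 1*64)*(14 + l(5)) = (-50 - 1*64)*(14 + 2*5**2) = (-50 - 64)*(14 + 2*25) = -114*(14 + 50) = -114*64 = -7296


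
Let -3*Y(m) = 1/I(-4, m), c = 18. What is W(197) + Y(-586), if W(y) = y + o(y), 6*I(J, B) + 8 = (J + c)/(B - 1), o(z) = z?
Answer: 928457/2355 ≈ 394.25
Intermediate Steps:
I(J, B) = -4/3 + (18 + J)/(6*(-1 + B)) (I(J, B) = -4/3 + ((J + 18)/(B - 1))/6 = -4/3 + ((18 + J)/(-1 + B))/6 = -4/3 + (18 + J)/(6*(-1 + B)))
Y(m) = -2*(-1 + m)/(22 - 8*m) (Y(m) = -6*(-1 + m)/(26 - 4 - 8*m)/3 = -6*(-1 + m)/(22 - 8*m)/3 = -2*(-1 + m)/(22 - 8*m))
W(y) = 2*y (W(y) = y + y = 2*y)
W(197) + Y(-586) = 2*197 + (1 - 1*(-586))/(11 - 4*(-586)) = 394 + (1 + 586)/(11 + 2344) = 394 + 587/2355 = 928457/2355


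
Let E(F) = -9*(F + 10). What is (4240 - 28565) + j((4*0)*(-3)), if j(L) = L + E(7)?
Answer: -24478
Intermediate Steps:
E(F) = -90 - 9*F (E(F) = -9*(10 + F) = -90 - 9*F)
j(L) = -153 + L (j(L) = L + (-90 - 9*7) = L + (-90 - 63) = L - 153 = -153 + L)
(4240 - 28565) + j((4*0)*(-3)) = (4240 - 28565) + (-153 + (4*0)*(-3)) = -24325 + (-153 + 0*(-3)) = -24325 + (-153 + 0) = -24325 - 153 = -24478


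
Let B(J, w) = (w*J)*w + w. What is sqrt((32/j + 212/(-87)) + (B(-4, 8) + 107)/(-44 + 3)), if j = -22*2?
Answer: sqrt(423327993)/39237 ≈ 0.52438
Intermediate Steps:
j = -44
B(J, w) = w + J*w**2 (B(J, w) = (J*w)*w + w = J*w**2 + w = w + J*w**2)
sqrt((32/j + 212/(-87)) + (B(-4, 8) + 107)/(-44 + 3)) = sqrt((32/(-44) + 212/(-87)) + (8*(1 - 4*8) + 107)/(-44 + 3)) = sqrt((32*(-1/44) + 212*(-1/87)) + (8*(1 - 32) + 107)/(-41)) = sqrt((-8/11 - 212/87) + (8*(-31) + 107)*(-1/41)) = sqrt(-3028/957 + (-248 + 107)*(-1/41)) = sqrt(-3028/957 - 141*(-1/41)) = sqrt(-3028/957 + 141/41) = sqrt(10789/39237) = sqrt(423327993)/39237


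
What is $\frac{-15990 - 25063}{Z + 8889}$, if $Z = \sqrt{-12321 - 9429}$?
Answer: $- \frac{121640039}{26345357} + \frac{205265 i \sqrt{870}}{79036071} \approx -4.6171 + 0.076604 i$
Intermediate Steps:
$Z = 5 i \sqrt{870}$ ($Z = \sqrt{-21750} = 5 i \sqrt{870} \approx 147.48 i$)
$\frac{-15990 - 25063}{Z + 8889} = \frac{-15990 - 25063}{5 i \sqrt{870} + 8889} = - \frac{41053}{8889 + 5 i \sqrt{870}}$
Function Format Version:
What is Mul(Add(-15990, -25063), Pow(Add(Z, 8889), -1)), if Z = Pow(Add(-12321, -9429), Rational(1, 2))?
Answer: Add(Rational(-121640039, 26345357), Mul(Rational(205265, 79036071), I, Pow(870, Rational(1, 2)))) ≈ Add(-4.6171, Mul(0.076604, I))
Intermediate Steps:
Z = Mul(5, I, Pow(870, Rational(1, 2))) (Z = Pow(-21750, Rational(1, 2)) = Mul(5, I, Pow(870, Rational(1, 2))) ≈ Mul(147.48, I))
Mul(Add(-15990, -25063), Pow(Add(Z, 8889), -1)) = Mul(Add(-15990, -25063), Pow(Add(Mul(5, I, Pow(870, Rational(1, 2))), 8889), -1)) = Mul(-41053, Pow(Add(8889, Mul(5, I, Pow(870, Rational(1, 2)))), -1))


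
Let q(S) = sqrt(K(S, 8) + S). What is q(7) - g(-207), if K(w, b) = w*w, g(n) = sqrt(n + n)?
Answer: 2*sqrt(14) - 3*I*sqrt(46) ≈ 7.4833 - 20.347*I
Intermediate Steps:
g(n) = sqrt(2)*sqrt(n) (g(n) = sqrt(2*n) = sqrt(2)*sqrt(n))
K(w, b) = w**2
q(S) = sqrt(S + S**2) (q(S) = sqrt(S**2 + S) = sqrt(S + S**2))
q(7) - g(-207) = sqrt(7*(1 + 7)) - sqrt(2)*sqrt(-207) = sqrt(7*8) - sqrt(2)*3*I*sqrt(23) = sqrt(56) - 3*I*sqrt(46) = 2*sqrt(14) - 3*I*sqrt(46)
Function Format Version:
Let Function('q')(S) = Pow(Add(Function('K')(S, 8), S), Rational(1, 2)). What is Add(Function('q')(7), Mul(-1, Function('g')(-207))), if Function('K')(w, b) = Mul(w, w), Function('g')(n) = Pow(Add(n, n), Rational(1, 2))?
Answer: Add(Mul(2, Pow(14, Rational(1, 2))), Mul(-3, I, Pow(46, Rational(1, 2)))) ≈ Add(7.4833, Mul(-20.347, I))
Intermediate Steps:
Function('g')(n) = Mul(Pow(2, Rational(1, 2)), Pow(n, Rational(1, 2))) (Function('g')(n) = Pow(Mul(2, n), Rational(1, 2)) = Mul(Pow(2, Rational(1, 2)), Pow(n, Rational(1, 2))))
Function('K')(w, b) = Pow(w, 2)
Function('q')(S) = Pow(Add(S, Pow(S, 2)), Rational(1, 2)) (Function('q')(S) = Pow(Add(Pow(S, 2), S), Rational(1, 2)) = Pow(Add(S, Pow(S, 2)), Rational(1, 2)))
Add(Function('q')(7), Mul(-1, Function('g')(-207))) = Add(Pow(Mul(7, Add(1, 7)), Rational(1, 2)), Mul(-1, Mul(Pow(2, Rational(1, 2)), Pow(-207, Rational(1, 2))))) = Add(Pow(Mul(7, 8), Rational(1, 2)), Mul(-1, Mul(Pow(2, Rational(1, 2)), Mul(3, I, Pow(23, Rational(1, 2)))))) = Add(Pow(56, Rational(1, 2)), Mul(-1, Mul(3, I, Pow(46, Rational(1, 2))))) = Add(Mul(2, Pow(14, Rational(1, 2))), Mul(-3, I, Pow(46, Rational(1, 2))))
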